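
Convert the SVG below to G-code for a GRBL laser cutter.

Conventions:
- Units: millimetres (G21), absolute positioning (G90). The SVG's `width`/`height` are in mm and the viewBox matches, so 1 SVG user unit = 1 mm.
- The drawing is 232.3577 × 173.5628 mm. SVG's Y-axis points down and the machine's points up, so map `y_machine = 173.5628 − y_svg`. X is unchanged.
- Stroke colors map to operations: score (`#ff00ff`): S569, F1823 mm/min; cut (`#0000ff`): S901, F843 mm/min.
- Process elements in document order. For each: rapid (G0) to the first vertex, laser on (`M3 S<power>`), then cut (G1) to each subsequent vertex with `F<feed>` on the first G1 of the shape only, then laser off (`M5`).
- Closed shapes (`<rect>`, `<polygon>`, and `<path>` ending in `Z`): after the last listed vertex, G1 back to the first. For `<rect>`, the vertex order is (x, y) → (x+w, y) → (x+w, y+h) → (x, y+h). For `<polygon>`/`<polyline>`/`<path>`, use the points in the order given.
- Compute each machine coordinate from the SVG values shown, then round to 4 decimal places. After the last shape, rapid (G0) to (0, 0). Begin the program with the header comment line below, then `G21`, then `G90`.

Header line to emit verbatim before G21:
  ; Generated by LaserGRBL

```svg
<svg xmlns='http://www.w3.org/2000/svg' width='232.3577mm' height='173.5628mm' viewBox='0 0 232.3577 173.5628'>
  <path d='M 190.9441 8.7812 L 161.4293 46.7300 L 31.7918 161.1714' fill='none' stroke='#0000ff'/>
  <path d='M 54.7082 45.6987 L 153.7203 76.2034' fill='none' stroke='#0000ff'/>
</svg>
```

1 u = 1 mm; y_m = 173.5628 − y.

[1] `<path>` open polyline, #0000ff→cut S901 F843: (190.9441,164.7816) → (161.4293,126.8328) → (31.7918,12.3914)

[2] `<path>` line segment, #0000ff→cut S901 F843: (54.7082,127.8641) → (153.7203,97.3594)

; Generated by LaserGRBL
G21
G90
G0 X190.9441 Y164.7816
M3 S901
G1 X161.4293 Y126.8328 F843
G1 X31.7918 Y12.3914
M5
G0 X54.7082 Y127.8641
M3 S901
G1 X153.7203 Y97.3594 F843
M5
G0 X0.0000 Y0.0000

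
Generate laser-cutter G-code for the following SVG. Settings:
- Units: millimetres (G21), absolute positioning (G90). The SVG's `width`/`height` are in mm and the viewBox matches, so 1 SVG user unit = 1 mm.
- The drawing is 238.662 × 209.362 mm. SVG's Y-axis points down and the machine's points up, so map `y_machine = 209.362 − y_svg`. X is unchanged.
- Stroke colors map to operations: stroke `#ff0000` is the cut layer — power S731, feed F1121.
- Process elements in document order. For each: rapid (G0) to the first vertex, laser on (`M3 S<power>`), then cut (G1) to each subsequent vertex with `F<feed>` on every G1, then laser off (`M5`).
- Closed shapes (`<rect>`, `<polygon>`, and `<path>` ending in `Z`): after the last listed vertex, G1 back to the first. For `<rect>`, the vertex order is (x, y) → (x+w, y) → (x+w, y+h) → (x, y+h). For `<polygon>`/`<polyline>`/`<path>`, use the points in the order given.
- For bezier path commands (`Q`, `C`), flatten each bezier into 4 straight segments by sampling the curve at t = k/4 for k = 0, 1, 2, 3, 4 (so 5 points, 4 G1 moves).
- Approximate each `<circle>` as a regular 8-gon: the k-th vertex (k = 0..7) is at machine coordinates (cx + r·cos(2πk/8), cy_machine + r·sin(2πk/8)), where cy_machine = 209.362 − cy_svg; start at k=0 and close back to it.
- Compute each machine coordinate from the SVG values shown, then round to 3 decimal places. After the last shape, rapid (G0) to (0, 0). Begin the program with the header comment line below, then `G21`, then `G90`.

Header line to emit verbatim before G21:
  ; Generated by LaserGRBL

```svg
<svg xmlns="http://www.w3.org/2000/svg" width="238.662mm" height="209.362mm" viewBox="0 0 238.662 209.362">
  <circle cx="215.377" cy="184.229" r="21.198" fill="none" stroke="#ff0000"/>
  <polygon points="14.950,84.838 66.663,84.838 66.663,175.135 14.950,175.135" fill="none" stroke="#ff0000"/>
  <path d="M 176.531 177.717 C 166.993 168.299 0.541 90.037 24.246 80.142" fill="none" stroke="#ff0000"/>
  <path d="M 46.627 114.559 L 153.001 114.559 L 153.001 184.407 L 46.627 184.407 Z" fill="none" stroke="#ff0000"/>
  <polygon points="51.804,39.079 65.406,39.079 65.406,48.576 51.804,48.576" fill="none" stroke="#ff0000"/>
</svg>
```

; Generated by LaserGRBL
G21
G90
G0 X236.575 Y25.133
M3 S731
G1 X230.366 Y40.122 F1121
G1 X215.377 Y46.331 F1121
G1 X200.388 Y40.122 F1121
G1 X194.179 Y25.133 F1121
G1 X200.388 Y10.144 F1121
G1 X215.377 Y3.935 F1121
G1 X230.366 Y10.144 F1121
G1 X236.575 Y25.133 F1121
M5
G0 X14.950 Y124.524
M3 S731
G1 X66.663 Y124.524 F1121
G1 X66.663 Y34.227 F1121
G1 X14.950 Y34.227 F1121
G1 X14.950 Y124.524 F1121
M5
G0 X176.531 Y31.645
M3 S731
G1 X145.379 Y49.473 F1121
G1 X87.922 Y80.254 F1121
G1 X36.699 Y111.124 F1121
G1 X24.246 Y129.220 F1121
M5
G0 X46.627 Y94.803
M3 S731
G1 X153.001 Y94.803 F1121
G1 X153.001 Y24.955 F1121
G1 X46.627 Y24.955 F1121
G1 X46.627 Y94.803 F1121
M5
G0 X51.804 Y170.283
M3 S731
G1 X65.406 Y170.283 F1121
G1 X65.406 Y160.786 F1121
G1 X51.804 Y160.786 F1121
G1 X51.804 Y170.283 F1121
M5
G0 X0.000 Y0.000

1 u = 1 mm; y_m = 209.362 − y.

[1] `<circle>` circle, #ff0000→cut S731 F1121: (236.575,25.133) → (230.366,40.122) → (215.377,46.331) → (200.388,40.122) → (194.179,25.133) → (200.388,10.144) → (215.377,3.935) → (230.366,10.144) → (236.575,25.133) (closed)

[2] `<polygon>` rectangle, #ff0000→cut S731 F1121: (14.950,124.524) → (66.663,124.524) → (66.663,34.227) → (14.950,34.227) → (14.950,124.524) (closed)

[3] `<path>` cubic bezier, #ff0000→cut S731 F1121: (176.531,31.645) → (145.379,49.473) → (87.922,80.254) → (36.699,111.124) → (24.246,129.220)

[4] `<path>` rectangle, #ff0000→cut S731 F1121: (46.627,94.803) → (153.001,94.803) → (153.001,24.955) → (46.627,24.955) → (46.627,94.803) (closed)

[5] `<polygon>` rectangle, #ff0000→cut S731 F1121: (51.804,170.283) → (65.406,170.283) → (65.406,160.786) → (51.804,160.786) → (51.804,170.283) (closed)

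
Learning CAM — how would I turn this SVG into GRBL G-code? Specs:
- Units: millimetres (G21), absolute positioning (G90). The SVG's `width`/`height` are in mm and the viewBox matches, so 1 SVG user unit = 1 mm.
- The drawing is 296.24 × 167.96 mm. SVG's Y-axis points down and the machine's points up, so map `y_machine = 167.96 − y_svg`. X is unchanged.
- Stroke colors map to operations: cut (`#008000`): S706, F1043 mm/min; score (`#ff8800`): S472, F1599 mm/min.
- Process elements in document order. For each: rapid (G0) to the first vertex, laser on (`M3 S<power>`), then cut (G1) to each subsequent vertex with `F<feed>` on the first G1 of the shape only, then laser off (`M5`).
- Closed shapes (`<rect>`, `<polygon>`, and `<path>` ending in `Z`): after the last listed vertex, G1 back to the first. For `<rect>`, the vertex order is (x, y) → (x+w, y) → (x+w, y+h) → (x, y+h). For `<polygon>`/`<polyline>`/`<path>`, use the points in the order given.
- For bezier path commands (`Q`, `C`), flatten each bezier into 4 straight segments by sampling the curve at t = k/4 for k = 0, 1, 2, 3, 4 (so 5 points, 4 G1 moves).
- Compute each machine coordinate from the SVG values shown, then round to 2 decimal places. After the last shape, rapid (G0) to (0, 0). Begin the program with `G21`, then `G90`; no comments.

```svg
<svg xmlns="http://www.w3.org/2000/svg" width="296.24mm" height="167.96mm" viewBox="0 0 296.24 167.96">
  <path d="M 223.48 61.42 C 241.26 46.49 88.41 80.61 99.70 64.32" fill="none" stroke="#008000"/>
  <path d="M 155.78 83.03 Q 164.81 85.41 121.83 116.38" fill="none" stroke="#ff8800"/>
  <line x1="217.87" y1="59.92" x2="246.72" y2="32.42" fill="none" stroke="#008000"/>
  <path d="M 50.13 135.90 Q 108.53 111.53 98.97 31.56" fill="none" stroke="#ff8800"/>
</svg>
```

G21
G90
G0 X223.48 Y106.54
M3 S706
G1 X210.05 Y110.09 F1043
G1 X164.02 Y104.58
G1 X116.78 Y99.32
G1 X99.70 Y103.64
M5
G0 X155.78 Y84.93
M3 S472
G1 X157.04 Y81.95 F1599
G1 X151.81 Y75.40
G1 X140.07 Y65.28
G1 X121.83 Y51.58
M5
G0 X217.87 Y108.04
M3 S706
G1 X246.72 Y135.54 F1043
M5
G0 X50.13 Y32.06
M3 S472
G1 X75.08 Y47.72 F1599
G1 X91.54 Y70.33
G1 X99.50 Y99.89
G1 X98.97 Y136.40
M5
G0 X0.00 Y0.00

1 u = 1 mm; y_m = 167.96 − y.

[1] `<path>` cubic bezier, #008000→cut S706 F1043: (223.48,106.54) → (210.05,110.09) → (164.02,104.58) → (116.78,99.32) → (99.70,103.64)

[2] `<path>` quadratic bezier, #ff8800→score S472 F1599: (155.78,84.93) → (157.04,81.95) → (151.81,75.40) → (140.07,65.28) → (121.83,51.58)

[3] `<line>` line segment, #008000→cut S706 F1043: (217.87,108.04) → (246.72,135.54)

[4] `<path>` quadratic bezier, #ff8800→score S472 F1599: (50.13,32.06) → (75.08,47.72) → (91.54,70.33) → (99.50,99.89) → (98.97,136.40)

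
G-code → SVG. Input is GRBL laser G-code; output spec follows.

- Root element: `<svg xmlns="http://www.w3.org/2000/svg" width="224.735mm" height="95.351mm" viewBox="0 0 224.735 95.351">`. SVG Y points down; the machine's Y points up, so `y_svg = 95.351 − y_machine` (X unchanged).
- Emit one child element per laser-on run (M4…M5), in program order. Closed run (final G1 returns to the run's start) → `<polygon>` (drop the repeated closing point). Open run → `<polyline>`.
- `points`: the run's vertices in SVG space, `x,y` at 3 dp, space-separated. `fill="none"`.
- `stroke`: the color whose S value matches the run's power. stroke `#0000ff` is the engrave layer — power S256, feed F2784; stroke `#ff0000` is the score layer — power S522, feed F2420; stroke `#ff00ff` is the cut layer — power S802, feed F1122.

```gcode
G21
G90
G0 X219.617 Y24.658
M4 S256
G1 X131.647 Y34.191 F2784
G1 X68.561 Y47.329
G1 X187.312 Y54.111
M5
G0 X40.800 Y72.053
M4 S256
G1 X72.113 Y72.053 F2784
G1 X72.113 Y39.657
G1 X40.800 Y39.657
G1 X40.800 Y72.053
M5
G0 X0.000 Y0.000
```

Each laser-on run becomes one SVG element. Flip Y back into SVG space with y_svg = 95.351 − y_machine. Every run uses S256, so all elements get stroke `#0000ff` (engrave).

Run 1: The run is open, so emit a `<polyline>` with points (Y-flipped): 219.617,70.693 131.647,61.160 68.561,48.022 187.312,41.240.

Run 2: The run returns to its start, so emit a `<polygon>` with points (Y-flipped): 40.800,23.298 72.113,23.298 72.113,55.694 40.800,55.694.

<svg xmlns="http://www.w3.org/2000/svg" width="224.735mm" height="95.351mm" viewBox="0 0 224.735 95.351">
  <polyline points="219.617,70.693 131.647,61.160 68.561,48.022 187.312,41.240" fill="none" stroke="#0000ff"/>
  <polygon points="40.800,23.298 72.113,23.298 72.113,55.694 40.800,55.694" fill="none" stroke="#0000ff"/>
</svg>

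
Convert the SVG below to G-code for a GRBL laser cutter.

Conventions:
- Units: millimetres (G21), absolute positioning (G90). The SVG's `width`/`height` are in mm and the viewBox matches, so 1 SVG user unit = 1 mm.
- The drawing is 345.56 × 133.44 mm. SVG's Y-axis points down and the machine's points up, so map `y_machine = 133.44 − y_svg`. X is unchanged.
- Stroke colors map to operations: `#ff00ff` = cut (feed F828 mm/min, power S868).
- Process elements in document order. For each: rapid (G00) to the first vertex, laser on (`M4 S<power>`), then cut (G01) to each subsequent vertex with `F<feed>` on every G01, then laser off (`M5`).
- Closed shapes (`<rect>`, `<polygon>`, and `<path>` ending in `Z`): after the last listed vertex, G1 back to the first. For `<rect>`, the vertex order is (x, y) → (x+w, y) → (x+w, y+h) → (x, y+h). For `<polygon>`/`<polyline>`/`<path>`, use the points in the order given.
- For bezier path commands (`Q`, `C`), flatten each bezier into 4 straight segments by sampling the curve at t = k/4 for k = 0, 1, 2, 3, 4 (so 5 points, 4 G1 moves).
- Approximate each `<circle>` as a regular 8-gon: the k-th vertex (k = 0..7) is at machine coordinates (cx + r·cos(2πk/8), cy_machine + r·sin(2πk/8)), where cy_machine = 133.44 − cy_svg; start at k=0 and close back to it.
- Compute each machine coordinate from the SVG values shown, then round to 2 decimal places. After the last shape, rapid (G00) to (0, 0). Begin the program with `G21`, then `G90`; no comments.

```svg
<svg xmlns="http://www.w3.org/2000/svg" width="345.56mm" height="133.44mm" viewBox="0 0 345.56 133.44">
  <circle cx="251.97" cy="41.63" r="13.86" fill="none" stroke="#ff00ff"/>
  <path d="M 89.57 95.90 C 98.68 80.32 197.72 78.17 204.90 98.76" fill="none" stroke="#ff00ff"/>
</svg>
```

viewBox `0 0 345.56 133.44` with mm width/height → 1 unit = 1 mm. Flip: y_m = 133.44 − y_svg.

**Shape 1** — `<circle>` circle, stroke `#ff00ff` → cut (S868, F828). Machine vertices: (265.83,91.81) → (261.77,101.61) → (251.97,105.67) → (242.17,101.61) → (238.11,91.81) → (242.17,82.01) → (251.97,77.95) → (261.77,82.01) → (265.83,91.81). Closed: final G1 returns to the first vertex.

**Shape 2** — `<path>` cubic bezier, stroke `#ff00ff` → cut (S868, F828). Control points (SVG): P0=(89.57,95.90), P1=(98.68,80.32), P2=(197.72,78.17), P3=(204.90,98.76); sampled at t=k/4. Machine vertices: (89.57,37.54) → (110.42,46.56) → (147.96,49.67) → (185.13,46.00) → (204.90,34.68). Open path.

G21
G90
G00 X265.83 Y91.81
M4 S868
G01 X261.77 Y101.61 F828
G01 X251.97 Y105.67 F828
G01 X242.17 Y101.61 F828
G01 X238.11 Y91.81 F828
G01 X242.17 Y82.01 F828
G01 X251.97 Y77.95 F828
G01 X261.77 Y82.01 F828
G01 X265.83 Y91.81 F828
M5
G00 X89.57 Y37.54
M4 S868
G01 X110.42 Y46.56 F828
G01 X147.96 Y49.67 F828
G01 X185.13 Y46.00 F828
G01 X204.90 Y34.68 F828
M5
G00 X0.00 Y0.00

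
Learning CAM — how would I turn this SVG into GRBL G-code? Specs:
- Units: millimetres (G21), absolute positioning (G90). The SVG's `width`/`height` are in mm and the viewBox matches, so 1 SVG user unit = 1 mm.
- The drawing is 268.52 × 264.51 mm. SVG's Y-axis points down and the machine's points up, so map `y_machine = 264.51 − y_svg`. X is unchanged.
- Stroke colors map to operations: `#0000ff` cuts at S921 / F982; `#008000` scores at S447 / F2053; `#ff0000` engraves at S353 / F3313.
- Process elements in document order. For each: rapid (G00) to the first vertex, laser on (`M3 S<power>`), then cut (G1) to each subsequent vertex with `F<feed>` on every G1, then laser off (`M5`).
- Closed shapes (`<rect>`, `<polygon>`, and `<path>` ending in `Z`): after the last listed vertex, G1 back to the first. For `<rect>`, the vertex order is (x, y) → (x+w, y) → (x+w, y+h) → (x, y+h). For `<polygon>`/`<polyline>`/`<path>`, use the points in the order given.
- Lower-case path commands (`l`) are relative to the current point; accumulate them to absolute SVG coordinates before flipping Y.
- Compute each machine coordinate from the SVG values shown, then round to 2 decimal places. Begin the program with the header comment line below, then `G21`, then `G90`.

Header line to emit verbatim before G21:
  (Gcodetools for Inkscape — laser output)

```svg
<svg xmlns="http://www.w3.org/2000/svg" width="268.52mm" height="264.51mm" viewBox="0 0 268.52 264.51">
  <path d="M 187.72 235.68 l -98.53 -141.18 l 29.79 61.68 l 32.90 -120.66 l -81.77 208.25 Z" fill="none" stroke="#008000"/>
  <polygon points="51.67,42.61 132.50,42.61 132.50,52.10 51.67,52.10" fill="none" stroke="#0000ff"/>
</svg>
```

1 u = 1 mm; y_m = 264.51 − y.

[1] `<path>` closed polygon, #008000→score S447 F2053: (187.72,28.83) → (89.19,170.01) → (118.98,108.33) → (151.88,228.99) → (70.11,20.74) → (187.72,28.83) (closed)

[2] `<polygon>` rectangle, #0000ff→cut S921 F982: (51.67,221.90) → (132.50,221.90) → (132.50,212.41) → (51.67,212.41) → (51.67,221.90) (closed)

(Gcodetools for Inkscape — laser output)
G21
G90
G00 X187.72 Y28.83
M3 S447
G1 X89.19 Y170.01 F2053
G1 X118.98 Y108.33 F2053
G1 X151.88 Y228.99 F2053
G1 X70.11 Y20.74 F2053
G1 X187.72 Y28.83 F2053
M5
G00 X51.67 Y221.90
M3 S921
G1 X132.50 Y221.90 F982
G1 X132.50 Y212.41 F982
G1 X51.67 Y212.41 F982
G1 X51.67 Y221.90 F982
M5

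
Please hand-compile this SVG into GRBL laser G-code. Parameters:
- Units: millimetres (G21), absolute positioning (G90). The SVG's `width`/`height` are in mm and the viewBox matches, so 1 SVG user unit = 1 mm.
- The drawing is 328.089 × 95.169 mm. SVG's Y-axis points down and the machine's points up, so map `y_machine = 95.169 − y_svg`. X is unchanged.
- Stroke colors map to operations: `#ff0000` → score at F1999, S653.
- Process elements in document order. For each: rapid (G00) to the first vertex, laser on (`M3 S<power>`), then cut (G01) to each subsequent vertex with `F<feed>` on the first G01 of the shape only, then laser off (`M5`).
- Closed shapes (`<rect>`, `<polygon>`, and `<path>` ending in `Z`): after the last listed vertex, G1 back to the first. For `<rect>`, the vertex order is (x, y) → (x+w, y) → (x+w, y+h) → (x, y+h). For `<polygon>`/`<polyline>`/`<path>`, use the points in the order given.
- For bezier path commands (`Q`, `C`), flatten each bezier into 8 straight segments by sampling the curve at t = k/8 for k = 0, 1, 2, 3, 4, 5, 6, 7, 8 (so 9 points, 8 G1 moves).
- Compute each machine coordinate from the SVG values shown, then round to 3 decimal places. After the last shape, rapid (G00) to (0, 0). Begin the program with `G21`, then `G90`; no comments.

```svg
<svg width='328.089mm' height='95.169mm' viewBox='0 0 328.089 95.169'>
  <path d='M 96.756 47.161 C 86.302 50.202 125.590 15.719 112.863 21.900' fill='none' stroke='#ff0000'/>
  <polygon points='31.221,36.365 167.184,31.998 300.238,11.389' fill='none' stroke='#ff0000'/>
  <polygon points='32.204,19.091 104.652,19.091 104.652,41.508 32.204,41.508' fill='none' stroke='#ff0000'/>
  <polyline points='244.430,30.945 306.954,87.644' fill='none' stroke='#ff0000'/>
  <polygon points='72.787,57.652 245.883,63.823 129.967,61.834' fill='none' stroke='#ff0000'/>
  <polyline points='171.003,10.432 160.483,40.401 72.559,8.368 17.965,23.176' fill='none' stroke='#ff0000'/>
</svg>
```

1 u = 1 mm; y_m = 95.169 − y.

[1] `<path>` cubic bezier, #ff0000→score S653 F1999: (96.756,48.008) → (94.969,48.474) → (96.652,51.541) → (100.614,56.294) → (105.662,61.816) → (110.603,67.191) → (114.245,71.502) → (115.396,73.833) → (112.863,73.269)

[2] `<polygon>` closed polygon, #ff0000→score S653 F1999: (31.221,58.804) → (167.184,63.171) → (300.238,83.780) → (31.221,58.804) (closed)

[3] `<polygon>` rectangle, #ff0000→score S653 F1999: (32.204,76.078) → (104.652,76.078) → (104.652,53.661) → (32.204,53.661) → (32.204,76.078) (closed)

[4] `<polyline>` line segment, #ff0000→score S653 F1999: (244.430,64.224) → (306.954,7.525)

[5] `<polygon>` closed polygon, #ff0000→score S653 F1999: (72.787,37.517) → (245.883,31.346) → (129.967,33.335) → (72.787,37.517) (closed)

[6] `<polyline>` open polyline, #ff0000→score S653 F1999: (171.003,84.737) → (160.483,54.768) → (72.559,86.801) → (17.965,71.993)

G21
G90
G00 X96.756 Y48.008
M3 S653
G01 X94.969 Y48.474 F1999
G01 X96.652 Y51.541
G01 X100.614 Y56.294
G01 X105.662 Y61.816
G01 X110.603 Y67.191
G01 X114.245 Y71.502
G01 X115.396 Y73.833
G01 X112.863 Y73.269
M5
G00 X31.221 Y58.804
M3 S653
G01 X167.184 Y63.171 F1999
G01 X300.238 Y83.780
G01 X31.221 Y58.804
M5
G00 X32.204 Y76.078
M3 S653
G01 X104.652 Y76.078 F1999
G01 X104.652 Y53.661
G01 X32.204 Y53.661
G01 X32.204 Y76.078
M5
G00 X244.430 Y64.224
M3 S653
G01 X306.954 Y7.525 F1999
M5
G00 X72.787 Y37.517
M3 S653
G01 X245.883 Y31.346 F1999
G01 X129.967 Y33.335
G01 X72.787 Y37.517
M5
G00 X171.003 Y84.737
M3 S653
G01 X160.483 Y54.768 F1999
G01 X72.559 Y86.801
G01 X17.965 Y71.993
M5
G00 X0.000 Y0.000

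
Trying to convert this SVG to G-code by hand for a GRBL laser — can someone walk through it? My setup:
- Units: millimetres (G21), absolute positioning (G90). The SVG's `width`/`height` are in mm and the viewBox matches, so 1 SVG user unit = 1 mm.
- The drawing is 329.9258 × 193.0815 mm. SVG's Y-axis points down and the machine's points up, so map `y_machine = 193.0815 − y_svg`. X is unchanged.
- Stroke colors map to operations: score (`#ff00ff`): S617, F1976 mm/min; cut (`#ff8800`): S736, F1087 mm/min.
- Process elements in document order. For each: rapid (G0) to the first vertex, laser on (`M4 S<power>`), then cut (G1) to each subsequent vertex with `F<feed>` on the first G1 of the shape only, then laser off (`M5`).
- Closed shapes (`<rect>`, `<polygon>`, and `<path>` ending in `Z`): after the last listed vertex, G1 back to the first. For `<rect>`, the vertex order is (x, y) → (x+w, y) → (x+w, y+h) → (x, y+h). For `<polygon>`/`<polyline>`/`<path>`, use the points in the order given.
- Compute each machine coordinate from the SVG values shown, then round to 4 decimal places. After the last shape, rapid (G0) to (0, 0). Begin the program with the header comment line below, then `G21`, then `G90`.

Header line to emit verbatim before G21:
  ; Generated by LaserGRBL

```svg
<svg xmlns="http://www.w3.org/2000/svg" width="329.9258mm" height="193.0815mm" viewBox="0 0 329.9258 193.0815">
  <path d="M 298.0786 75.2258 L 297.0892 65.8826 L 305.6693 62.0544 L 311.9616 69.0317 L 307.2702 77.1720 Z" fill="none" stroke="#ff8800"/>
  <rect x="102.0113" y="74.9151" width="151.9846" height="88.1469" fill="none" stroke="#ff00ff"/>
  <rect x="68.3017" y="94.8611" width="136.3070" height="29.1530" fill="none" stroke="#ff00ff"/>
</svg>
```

viewBox `0 0 329.9258 193.0815` with mm width/height → 1 unit = 1 mm. Flip: y_m = 193.0815 − y_svg.

**Shape 1** — `<path>` regular polygon, stroke `#ff8800` → cut (S736, F1087). Machine vertices: (298.0786,117.8557) → (297.0892,127.1989) → (305.6693,131.0271) → (311.9616,124.0498) → (307.2702,115.9095) → (298.0786,117.8557). Closed: final G1 returns to the first vertex.

**Shape 2** — `<rect>` rectangle, stroke `#ff00ff` → score (S617, F1976). Machine vertices: (102.0113,118.1664) → (253.9959,118.1664) → (253.9959,30.0195) → (102.0113,30.0195) → (102.0113,118.1664). Closed: final G1 returns to the first vertex.

**Shape 3** — `<rect>` rectangle, stroke `#ff00ff` → score (S617, F1976). Machine vertices: (68.3017,98.2204) → (204.6087,98.2204) → (204.6087,69.0674) → (68.3017,69.0674) → (68.3017,98.2204). Closed: final G1 returns to the first vertex.

; Generated by LaserGRBL
G21
G90
G0 X298.0786 Y117.8557
M4 S736
G1 X297.0892 Y127.1989 F1087
G1 X305.6693 Y131.0271
G1 X311.9616 Y124.0498
G1 X307.2702 Y115.9095
G1 X298.0786 Y117.8557
M5
G0 X102.0113 Y118.1664
M4 S617
G1 X253.9959 Y118.1664 F1976
G1 X253.9959 Y30.0195
G1 X102.0113 Y30.0195
G1 X102.0113 Y118.1664
M5
G0 X68.3017 Y98.2204
M4 S617
G1 X204.6087 Y98.2204 F1976
G1 X204.6087 Y69.0674
G1 X68.3017 Y69.0674
G1 X68.3017 Y98.2204
M5
G0 X0.0000 Y0.0000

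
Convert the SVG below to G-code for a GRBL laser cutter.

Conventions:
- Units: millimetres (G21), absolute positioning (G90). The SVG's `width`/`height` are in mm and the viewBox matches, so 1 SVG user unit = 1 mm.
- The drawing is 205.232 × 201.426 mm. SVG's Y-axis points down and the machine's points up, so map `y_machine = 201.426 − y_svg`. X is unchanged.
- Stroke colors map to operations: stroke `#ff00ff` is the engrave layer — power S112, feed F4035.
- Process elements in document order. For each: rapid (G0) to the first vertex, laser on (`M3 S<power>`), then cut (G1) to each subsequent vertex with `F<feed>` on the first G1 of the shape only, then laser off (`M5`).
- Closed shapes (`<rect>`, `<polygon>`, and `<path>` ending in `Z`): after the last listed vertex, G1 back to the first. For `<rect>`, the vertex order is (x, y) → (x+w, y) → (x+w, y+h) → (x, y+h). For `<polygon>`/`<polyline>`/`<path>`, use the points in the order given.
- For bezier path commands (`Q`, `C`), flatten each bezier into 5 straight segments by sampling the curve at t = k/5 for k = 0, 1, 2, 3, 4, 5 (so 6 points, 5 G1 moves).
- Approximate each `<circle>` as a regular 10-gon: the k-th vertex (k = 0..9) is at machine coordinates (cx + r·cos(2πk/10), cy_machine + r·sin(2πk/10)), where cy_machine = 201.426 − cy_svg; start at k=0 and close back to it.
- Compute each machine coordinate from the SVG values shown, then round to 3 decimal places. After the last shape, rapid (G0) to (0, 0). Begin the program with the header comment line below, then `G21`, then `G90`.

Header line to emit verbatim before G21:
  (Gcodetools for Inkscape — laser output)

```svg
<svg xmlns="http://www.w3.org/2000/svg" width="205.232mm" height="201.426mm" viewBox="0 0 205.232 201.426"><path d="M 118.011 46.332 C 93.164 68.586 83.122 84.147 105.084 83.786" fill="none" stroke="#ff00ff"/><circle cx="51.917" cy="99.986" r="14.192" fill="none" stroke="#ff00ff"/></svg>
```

Since the viewBox matches the mm dimensions, user units are millimetres directly. The only transform is the Y-flip y_m = 201.426 − y_svg.

Shape 1 is a cubic bezier drawn with `<path>`. Its stroke #ff00ff means engrave at S112, F4035. After flipping Y the toolpath is (118.011,155.094) → (105.017,142.619) → (96.402,132.192) → (92.991,124.259) → (95.610,119.260) → (105.084,117.640).

Shape 2 is a circle drawn with `<circle>`. Its stroke #ff00ff means engrave at S112, F4035. After flipping Y the toolpath is (66.109,101.440) → (63.399,109.782) → (56.303,114.937) → (47.531,114.937) → (40.435,109.782) → (37.725,101.440) → (40.435,93.098) → (47.531,87.943) → (56.303,87.943) → (63.399,93.098) → (66.109,101.440), returning to the start.

(Gcodetools for Inkscape — laser output)
G21
G90
G0 X118.011 Y155.094
M3 S112
G1 X105.017 Y142.619 F4035
G1 X96.402 Y132.192
G1 X92.991 Y124.259
G1 X95.610 Y119.260
G1 X105.084 Y117.640
M5
G0 X66.109 Y101.440
M3 S112
G1 X63.399 Y109.782 F4035
G1 X56.303 Y114.937
G1 X47.531 Y114.937
G1 X40.435 Y109.782
G1 X37.725 Y101.440
G1 X40.435 Y93.098
G1 X47.531 Y87.943
G1 X56.303 Y87.943
G1 X63.399 Y93.098
G1 X66.109 Y101.440
M5
G0 X0.000 Y0.000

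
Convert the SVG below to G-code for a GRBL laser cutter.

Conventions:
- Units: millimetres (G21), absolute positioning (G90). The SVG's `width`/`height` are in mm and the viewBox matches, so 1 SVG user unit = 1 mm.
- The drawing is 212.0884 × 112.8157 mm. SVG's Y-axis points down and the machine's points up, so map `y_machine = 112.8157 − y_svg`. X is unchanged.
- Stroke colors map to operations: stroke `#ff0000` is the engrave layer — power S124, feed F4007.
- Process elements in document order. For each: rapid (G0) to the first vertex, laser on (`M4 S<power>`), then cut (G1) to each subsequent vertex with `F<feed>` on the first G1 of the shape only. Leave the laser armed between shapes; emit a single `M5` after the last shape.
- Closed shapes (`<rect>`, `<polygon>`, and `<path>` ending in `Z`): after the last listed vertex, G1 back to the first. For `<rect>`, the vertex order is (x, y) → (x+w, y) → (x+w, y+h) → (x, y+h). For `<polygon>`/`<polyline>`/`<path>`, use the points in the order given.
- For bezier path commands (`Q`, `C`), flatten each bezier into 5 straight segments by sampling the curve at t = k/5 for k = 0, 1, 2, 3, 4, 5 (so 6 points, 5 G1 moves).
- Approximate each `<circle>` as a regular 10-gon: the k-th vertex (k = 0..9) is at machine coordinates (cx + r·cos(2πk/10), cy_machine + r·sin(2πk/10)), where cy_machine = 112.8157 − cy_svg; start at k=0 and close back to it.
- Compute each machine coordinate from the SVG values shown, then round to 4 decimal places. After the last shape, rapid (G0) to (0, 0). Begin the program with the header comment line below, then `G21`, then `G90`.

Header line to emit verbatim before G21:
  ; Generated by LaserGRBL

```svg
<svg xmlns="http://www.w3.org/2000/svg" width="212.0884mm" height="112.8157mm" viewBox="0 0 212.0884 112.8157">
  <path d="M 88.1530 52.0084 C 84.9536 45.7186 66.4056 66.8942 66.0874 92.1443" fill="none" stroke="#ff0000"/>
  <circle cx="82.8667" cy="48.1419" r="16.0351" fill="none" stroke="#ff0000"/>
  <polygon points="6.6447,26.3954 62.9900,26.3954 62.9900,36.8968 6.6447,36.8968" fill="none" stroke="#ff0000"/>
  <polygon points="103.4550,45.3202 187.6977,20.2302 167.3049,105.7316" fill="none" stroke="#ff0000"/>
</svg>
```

; Generated by LaserGRBL
G21
G90
G0 X88.1530 Y60.8073
M4 S124
G1 X84.6602 Y61.4725 F4007
G1 X79.0954 Y56.6687
G1 X73.0705 Y47.5187
G1 X68.1973 Y35.1454
G1 X66.0874 Y20.6714
G0 X98.9018 Y64.6738
M4 S124
G1 X95.8394 Y74.0990 F4007
G1 X87.8218 Y79.9241
G1 X77.9116 Y79.9241
G1 X69.8940 Y74.0990
G1 X66.8316 Y64.6738
G1 X69.8940 Y55.2486
G1 X77.9116 Y49.4235
G1 X87.8218 Y49.4235
G1 X95.8394 Y55.2486
G1 X98.9018 Y64.6738
G0 X6.6447 Y86.4203
M4 S124
G1 X62.9900 Y86.4203 F4007
G1 X62.9900 Y75.9189
G1 X6.6447 Y75.9189
G1 X6.6447 Y86.4203
G0 X103.4550 Y67.4955
M4 S124
G1 X187.6977 Y92.5855 F4007
G1 X167.3049 Y7.0841
G1 X103.4550 Y67.4955
M5
G0 X0.0000 Y0.0000

Since the viewBox matches the mm dimensions, user units are millimetres directly. The only transform is the Y-flip y_m = 112.8157 − y_svg.

Shape 1 is a cubic bezier drawn with `<path>`. Its stroke #ff0000 means engrave at S124, F4007. After flipping Y the toolpath is (88.1530,60.8073) → (84.6602,61.4725) → (79.0954,56.6687) → (73.0705,47.5187) → (68.1973,35.1454) → (66.0874,20.6714).

Shape 2 is a circle drawn with `<circle>`. Its stroke #ff0000 means engrave at S124, F4007. After flipping Y the toolpath is (98.9018,64.6738) → (95.8394,74.0990) → (87.8218,79.9241) → (77.9116,79.9241) → (69.8940,74.0990) → (66.8316,64.6738) → (69.8940,55.2486) → (77.9116,49.4235) → (87.8218,49.4235) → (95.8394,55.2486) → (98.9018,64.6738), returning to the start.

Shape 3 is a rectangle drawn with `<polygon>`. Its stroke #ff0000 means engrave at S124, F4007. After flipping Y the toolpath is (6.6447,86.4203) → (62.9900,86.4203) → (62.9900,75.9189) → (6.6447,75.9189) → (6.6447,86.4203), returning to the start.

Shape 4 is a regular polygon drawn with `<polygon>`. Its stroke #ff0000 means engrave at S124, F4007. After flipping Y the toolpath is (103.4550,67.4955) → (187.6977,92.5855) → (167.3049,7.0841) → (103.4550,67.4955), returning to the start.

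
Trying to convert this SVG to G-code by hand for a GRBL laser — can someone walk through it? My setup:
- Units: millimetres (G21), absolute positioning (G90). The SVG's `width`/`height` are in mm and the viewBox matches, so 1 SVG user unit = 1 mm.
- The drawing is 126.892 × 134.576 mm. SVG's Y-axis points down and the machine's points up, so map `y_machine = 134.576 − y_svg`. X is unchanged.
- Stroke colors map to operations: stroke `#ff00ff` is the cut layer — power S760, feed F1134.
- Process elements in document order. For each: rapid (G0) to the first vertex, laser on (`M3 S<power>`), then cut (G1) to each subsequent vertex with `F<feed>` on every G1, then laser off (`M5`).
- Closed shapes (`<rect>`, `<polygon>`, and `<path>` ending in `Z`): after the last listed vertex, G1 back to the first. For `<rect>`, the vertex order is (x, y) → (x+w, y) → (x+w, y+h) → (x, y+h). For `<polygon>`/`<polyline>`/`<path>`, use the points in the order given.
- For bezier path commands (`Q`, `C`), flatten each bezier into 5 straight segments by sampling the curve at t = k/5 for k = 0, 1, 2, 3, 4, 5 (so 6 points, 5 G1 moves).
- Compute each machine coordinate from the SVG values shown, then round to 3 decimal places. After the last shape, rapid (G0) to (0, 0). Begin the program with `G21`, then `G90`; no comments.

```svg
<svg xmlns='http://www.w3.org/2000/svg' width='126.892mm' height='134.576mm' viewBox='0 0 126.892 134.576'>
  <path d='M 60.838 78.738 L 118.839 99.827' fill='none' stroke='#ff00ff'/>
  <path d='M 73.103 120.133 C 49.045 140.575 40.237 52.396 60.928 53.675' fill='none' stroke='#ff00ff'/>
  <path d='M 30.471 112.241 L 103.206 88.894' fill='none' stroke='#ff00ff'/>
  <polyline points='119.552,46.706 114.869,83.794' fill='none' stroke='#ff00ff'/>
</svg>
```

Since the viewBox matches the mm dimensions, user units are millimetres directly. The only transform is the Y-flip y_m = 134.576 − y_svg.

Shape 1 is a line segment drawn with `<path>`. Its stroke #ff00ff means cut at S760, F1134. After flipping Y the toolpath is (60.838,55.838) → (118.839,34.749).

Shape 2 is a cubic bezier drawn with `<path>`. Its stroke #ff00ff means cut at S760, F1134. After flipping Y the toolpath is (73.103,14.443) → (60.612,13.628) → (52.465,29.374) → (49.346,52.173) → (51.939,72.518) → (60.928,80.901).

Shape 3 is a line segment drawn with `<path>`. Its stroke #ff00ff means cut at S760, F1134. After flipping Y the toolpath is (30.471,22.335) → (103.206,45.682).

Shape 4 is a line segment drawn with `<polyline>`. Its stroke #ff00ff means cut at S760, F1134. After flipping Y the toolpath is (119.552,87.870) → (114.869,50.782).

G21
G90
G0 X60.838 Y55.838
M3 S760
G1 X118.839 Y34.749 F1134
M5
G0 X73.103 Y14.443
M3 S760
G1 X60.612 Y13.628 F1134
G1 X52.465 Y29.374 F1134
G1 X49.346 Y52.173 F1134
G1 X51.939 Y72.518 F1134
G1 X60.928 Y80.901 F1134
M5
G0 X30.471 Y22.335
M3 S760
G1 X103.206 Y45.682 F1134
M5
G0 X119.552 Y87.870
M3 S760
G1 X114.869 Y50.782 F1134
M5
G0 X0.000 Y0.000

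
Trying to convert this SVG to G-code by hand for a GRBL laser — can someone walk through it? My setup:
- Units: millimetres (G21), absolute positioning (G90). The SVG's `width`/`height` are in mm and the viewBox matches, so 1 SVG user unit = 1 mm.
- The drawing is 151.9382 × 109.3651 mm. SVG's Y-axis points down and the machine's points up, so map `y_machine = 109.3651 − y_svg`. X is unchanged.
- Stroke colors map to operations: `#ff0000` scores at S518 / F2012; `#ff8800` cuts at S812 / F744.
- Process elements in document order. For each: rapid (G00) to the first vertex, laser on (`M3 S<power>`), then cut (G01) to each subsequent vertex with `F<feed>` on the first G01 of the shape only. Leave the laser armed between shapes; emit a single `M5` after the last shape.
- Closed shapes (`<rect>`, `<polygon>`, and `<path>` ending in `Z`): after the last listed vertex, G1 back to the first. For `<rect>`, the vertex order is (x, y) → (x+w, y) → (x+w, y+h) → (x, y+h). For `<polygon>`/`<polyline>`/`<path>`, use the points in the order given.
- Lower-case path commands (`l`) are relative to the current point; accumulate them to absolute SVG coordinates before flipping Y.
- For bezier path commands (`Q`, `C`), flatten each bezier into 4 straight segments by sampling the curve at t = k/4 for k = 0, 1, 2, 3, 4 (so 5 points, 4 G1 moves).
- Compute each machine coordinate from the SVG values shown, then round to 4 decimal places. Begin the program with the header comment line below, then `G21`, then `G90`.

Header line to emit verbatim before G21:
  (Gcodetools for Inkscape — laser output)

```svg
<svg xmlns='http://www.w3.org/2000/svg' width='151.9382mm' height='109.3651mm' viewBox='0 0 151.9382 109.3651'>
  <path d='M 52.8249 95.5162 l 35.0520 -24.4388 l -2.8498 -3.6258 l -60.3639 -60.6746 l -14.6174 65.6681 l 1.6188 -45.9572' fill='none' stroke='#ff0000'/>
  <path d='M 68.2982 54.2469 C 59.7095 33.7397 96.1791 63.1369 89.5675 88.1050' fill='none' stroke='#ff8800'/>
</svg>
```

(Gcodetools for Inkscape — laser output)
G21
G90
G00 X52.8249 Y13.8489
M3 S518
G01 X87.8769 Y38.2877 F2012
G01 X85.0271 Y41.9135
G01 X24.6632 Y102.5881
G01 X10.0458 Y36.9200
G01 X11.6646 Y82.8772
G00 X68.2982 Y55.1182
M3 S812
G01 X68.9279 Y61.9905 F744
G01 X78.1914 Y55.2424
G01 X87.8257 Y39.9677
G01 X89.5675 Y21.2601
M5

1 u = 1 mm; y_m = 109.3651 − y.

[1] `<path>` open polyline, #ff0000→score S518 F2012: (52.8249,13.8489) → (87.8769,38.2877) → (85.0271,41.9135) → (24.6632,102.5881) → (10.0458,36.9200) → (11.6646,82.8772)

[2] `<path>` cubic bezier, #ff8800→cut S812 F744: (68.2982,55.1182) → (68.9279,61.9905) → (78.1914,55.2424) → (87.8257,39.9677) → (89.5675,21.2601)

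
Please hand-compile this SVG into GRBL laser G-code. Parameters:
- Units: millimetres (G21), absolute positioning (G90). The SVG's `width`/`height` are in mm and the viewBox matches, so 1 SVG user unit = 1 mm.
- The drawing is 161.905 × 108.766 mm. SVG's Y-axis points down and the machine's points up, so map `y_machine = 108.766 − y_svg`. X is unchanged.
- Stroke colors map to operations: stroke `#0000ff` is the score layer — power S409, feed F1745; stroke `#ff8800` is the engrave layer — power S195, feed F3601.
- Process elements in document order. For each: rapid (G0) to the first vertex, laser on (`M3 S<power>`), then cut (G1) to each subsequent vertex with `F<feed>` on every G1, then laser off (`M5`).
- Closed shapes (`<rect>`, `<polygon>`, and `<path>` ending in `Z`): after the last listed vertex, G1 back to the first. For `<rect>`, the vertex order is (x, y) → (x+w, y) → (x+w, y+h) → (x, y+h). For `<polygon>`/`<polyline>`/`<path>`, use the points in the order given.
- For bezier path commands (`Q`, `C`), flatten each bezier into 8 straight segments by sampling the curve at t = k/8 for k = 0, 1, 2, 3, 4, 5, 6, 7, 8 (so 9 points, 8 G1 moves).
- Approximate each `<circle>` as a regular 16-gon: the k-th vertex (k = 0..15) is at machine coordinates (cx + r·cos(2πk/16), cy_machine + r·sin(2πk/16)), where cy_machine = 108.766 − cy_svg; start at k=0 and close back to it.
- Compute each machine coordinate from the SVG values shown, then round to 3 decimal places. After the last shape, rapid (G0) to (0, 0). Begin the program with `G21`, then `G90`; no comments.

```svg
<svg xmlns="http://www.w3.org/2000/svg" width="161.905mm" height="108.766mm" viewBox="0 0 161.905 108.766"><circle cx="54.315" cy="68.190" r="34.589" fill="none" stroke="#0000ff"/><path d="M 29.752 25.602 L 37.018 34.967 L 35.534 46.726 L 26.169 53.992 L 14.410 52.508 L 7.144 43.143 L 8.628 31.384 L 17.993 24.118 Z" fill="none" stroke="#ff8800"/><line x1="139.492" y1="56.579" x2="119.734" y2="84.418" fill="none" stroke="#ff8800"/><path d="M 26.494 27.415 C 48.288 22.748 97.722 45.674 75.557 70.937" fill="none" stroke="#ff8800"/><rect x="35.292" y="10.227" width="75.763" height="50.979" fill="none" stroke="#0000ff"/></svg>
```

G21
G90
G0 X88.904 Y40.576
M3 S409
G1 X86.271 Y53.813 F1745
G1 X78.773 Y65.034 F1745
G1 X67.552 Y72.532 F1745
G1 X54.315 Y75.165 F1745
G1 X41.078 Y72.532 F1745
G1 X29.857 Y65.034 F1745
G1 X22.359 Y53.813 F1745
G1 X19.726 Y40.576 F1745
G1 X22.359 Y27.339 F1745
G1 X29.857 Y16.118 F1745
G1 X41.078 Y8.620 F1745
G1 X54.315 Y5.987 F1745
G1 X67.552 Y8.620 F1745
G1 X78.773 Y16.118 F1745
G1 X86.271 Y27.339 F1745
G1 X88.904 Y40.576 F1745
M5
G0 X29.752 Y83.164
M3 S195
G1 X37.018 Y73.799 F3601
G1 X35.534 Y62.040 F3601
G1 X26.169 Y54.774 F3601
G1 X14.410 Y56.258 F3601
G1 X7.144 Y65.623 F3601
G1 X8.628 Y77.382 F3601
G1 X17.993 Y84.648 F3601
G1 X29.752 Y83.164 F3601
M5
G0 X139.492 Y52.187
M3 S195
G1 X119.734 Y24.348 F3601
M5
G0 X26.494 Y81.351
M3 S195
G1 X35.769 Y81.857 F3601
G1 X46.471 Y80.072 F3601
G1 X57.440 Y76.292 F3601
G1 X67.510 Y70.814 F3601
G1 X75.520 Y63.932 F3601
G1 X80.307 Y55.943 F3601
G1 X80.706 Y47.144 F3601
G1 X75.557 Y37.829 F3601
M5
G0 X35.292 Y98.539
M3 S409
G1 X111.055 Y98.539 F1745
G1 X111.055 Y47.560 F1745
G1 X35.292 Y47.560 F1745
G1 X35.292 Y98.539 F1745
M5
G0 X0.000 Y0.000

Since the viewBox matches the mm dimensions, user units are millimetres directly. The only transform is the Y-flip y_m = 108.766 − y_svg.

Shape 1 is a circle drawn with `<circle>`. Its stroke #0000ff means score at S409, F1745. After flipping Y the toolpath is (88.904,40.576) → (86.271,53.813) → (78.773,65.034) → (67.552,72.532) → (54.315,75.165) → (41.078,72.532) → (29.857,65.034) → (22.359,53.813) → (19.726,40.576) → (22.359,27.339) → (29.857,16.118) → (41.078,8.620) → (54.315,5.987) → (67.552,8.620) → (78.773,16.118) → (86.271,27.339) → (88.904,40.576), returning to the start.

Shape 2 is a regular polygon drawn with `<path>`. Its stroke #ff8800 means engrave at S195, F3601. After flipping Y the toolpath is (29.752,83.164) → (37.018,73.799) → (35.534,62.040) → (26.169,54.774) → (14.410,56.258) → (7.144,65.623) → (8.628,77.382) → (17.993,84.648) → (29.752,83.164), returning to the start.

Shape 3 is a line segment drawn with `<line>`. Its stroke #ff8800 means engrave at S195, F3601. After flipping Y the toolpath is (139.492,52.187) → (119.734,24.348).

Shape 4 is a cubic bezier drawn with `<path>`. Its stroke #ff8800 means engrave at S195, F3601. After flipping Y the toolpath is (26.494,81.351) → (35.769,81.857) → (46.471,80.072) → (57.440,76.292) → (67.510,70.814) → (75.520,63.932) → (80.307,55.943) → (80.706,47.144) → (75.557,37.829).

Shape 5 is a rectangle drawn with `<rect>`. Its stroke #0000ff means score at S409, F1745. After flipping Y the toolpath is (35.292,98.539) → (111.055,98.539) → (111.055,47.560) → (35.292,47.560) → (35.292,98.539), returning to the start.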